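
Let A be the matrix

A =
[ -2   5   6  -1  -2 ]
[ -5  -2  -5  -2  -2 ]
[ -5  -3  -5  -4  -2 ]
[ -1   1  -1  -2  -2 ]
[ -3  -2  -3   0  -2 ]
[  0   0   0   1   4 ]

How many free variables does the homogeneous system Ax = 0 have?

0

Row reduce to echelon form.
R2 ← R2 − (5/2)·R1: [0, -29/2, -20, 1/2, 3]
R3 ← R3 − (5/2)·R1: [0, -31/2, -20, -3/2, 3]
R4 ← R4 − (1/2)·R1: [0, -3/2, -4, -3/2, -1]
R5 ← R5 − (3/2)·R1: [0, -19/2, -12, 3/2, 1]
R3 ← R3 − (31/29)·R2: [0, 0, 40/29, -59/29, -6/29]
R4 ← R4 − (3/29)·R2: [0, 0, -56/29, -45/29, -38/29]
R5 ← R5 − (19/29)·R2: [0, 0, 32/29, 34/29, -28/29]
R4 ← R4 + (7/5)·R3: [0, 0, 0, -22/5, -8/5]
R5 ← R5 − (4/5)·R3: [0, 0, 0, 14/5, -4/5]
R5 ← R5 + (7/11)·R4: [0, 0, 0, 0, -20/11]
R6 ← R6 + (5/22)·R4: [0, 0, 0, 0, 40/11]
R6 ← R6 + (2)·R5: [0, 0, 0, 0, 0]
5 nonzero rows, so rank(A) = 5.
A has 5 columns; by rank–nullity, nullity = 5 − 5 = 0.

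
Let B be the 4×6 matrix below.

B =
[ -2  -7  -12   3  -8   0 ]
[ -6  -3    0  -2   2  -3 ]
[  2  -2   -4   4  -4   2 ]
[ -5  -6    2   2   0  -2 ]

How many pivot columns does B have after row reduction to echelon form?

4

Row reduce to echelon form.
R2 ← R2 − (3)·R1: [0, 18, 36, -11, 26, -3]
R3 ← R3 + R1: [0, -9, -16, 7, -12, 2]
R4 ← R4 − (5/2)·R1: [0, 23/2, 32, -11/2, 20, -2]
R3 ← R3 + (1/2)·R2: [0, 0, 2, 3/2, 1, 1/2]
R4 ← R4 − (23/36)·R2: [0, 0, 9, 55/36, 61/18, -1/12]
R4 ← R4 − (9/2)·R3: [0, 0, 0, -47/9, -10/9, -7/3]
Echelon form has 4 nonzero rows, so rank(B) = 4.
Each nonzero row contributes one pivot column: 4 pivot columns.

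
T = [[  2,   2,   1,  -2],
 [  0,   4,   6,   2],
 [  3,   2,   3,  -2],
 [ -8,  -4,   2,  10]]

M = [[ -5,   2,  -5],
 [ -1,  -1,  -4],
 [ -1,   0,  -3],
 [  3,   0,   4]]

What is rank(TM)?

3

First compute TM:
[[-19,   2, -29],
 [ -4,  -4, -26],
 [-26,   4, -40],
 [ 72, -12,  90]]
Now row reduce the product.
R2 ← R2 − (4/19)·R1: [0, -84/19, -378/19]
R3 ← R3 − (26/19)·R1: [0, 24/19, -6/19]
R4 ← R4 + (72/19)·R1: [0, -84/19, -378/19]
R3 ← R3 + (2/7)·R2: [0, 0, -6]
R4 ← R4 − R2: [0, 0, 0]
3 nonzero rows, so rank(TM) = 3.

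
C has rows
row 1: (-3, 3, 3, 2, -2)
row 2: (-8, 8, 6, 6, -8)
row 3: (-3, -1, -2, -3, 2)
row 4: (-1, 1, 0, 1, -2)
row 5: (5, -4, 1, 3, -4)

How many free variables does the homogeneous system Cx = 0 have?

Row reduce to echelon form.
R2 ← R2 − (8/3)·R1: [0, 0, -2, 2/3, -8/3]
R3 ← R3 − R1: [0, -4, -5, -5, 4]
R4 ← R4 − (1/3)·R1: [0, 0, -1, 1/3, -4/3]
R5 ← R5 + (5/3)·R1: [0, 1, 6, 19/3, -22/3]
Swap R2 ↔ R3
R5 ← R5 + (1/4)·R2: [0, 0, 19/4, 61/12, -19/3]
R4 ← R4 − (1/2)·R3: [0, 0, 0, 0, 0]
R5 ← R5 + (19/8)·R3: [0, 0, 0, 20/3, -38/3]
Swap R4 ↔ R5
4 nonzero rows, so rank(C) = 4.
C has 5 columns; by rank–nullity, nullity = 5 − 4 = 1.

1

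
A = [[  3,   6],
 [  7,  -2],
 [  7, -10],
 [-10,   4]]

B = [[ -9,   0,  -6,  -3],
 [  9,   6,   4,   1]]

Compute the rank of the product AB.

First compute AB:
[[ 27,  36,   6,  -3],
 [-81, -12, -50, -23],
 [-153, -60, -82, -31],
 [126,  24,  76,  34]]
Now row reduce the product.
R2 ← R2 + (3)·R1: [0, 96, -32, -32]
R3 ← R3 + (17/3)·R1: [0, 144, -48, -48]
R4 ← R4 − (14/3)·R1: [0, -144, 48, 48]
R3 ← R3 − (3/2)·R2: [0, 0, 0, 0]
R4 ← R4 + (3/2)·R2: [0, 0, 0, 0]
2 nonzero rows, so rank(AB) = 2.

2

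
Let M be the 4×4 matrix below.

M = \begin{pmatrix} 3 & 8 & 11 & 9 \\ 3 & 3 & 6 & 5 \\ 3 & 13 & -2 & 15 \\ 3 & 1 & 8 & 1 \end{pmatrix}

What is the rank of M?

Row reduce to echelon form.
R2 ← R2 − R1: [0, -5, -5, -4]
R3 ← R3 − R1: [0, 5, -13, 6]
R4 ← R4 − R1: [0, -7, -3, -8]
R3 ← R3 + R2: [0, 0, -18, 2]
R4 ← R4 − (7/5)·R2: [0, 0, 4, -12/5]
R4 ← R4 + (2/9)·R3: [0, 0, 0, -88/45]
Echelon form has 4 nonzero rows, so rank(M) = 4.

4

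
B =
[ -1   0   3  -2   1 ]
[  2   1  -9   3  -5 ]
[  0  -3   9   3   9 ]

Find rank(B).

Row reduce to echelon form.
R2 ← R2 + (2)·R1: [0, 1, -3, -1, -3]
R3 ← R3 + (3)·R2: [0, 0, 0, 0, 0]
Echelon form has 2 nonzero rows, so rank(B) = 2.

2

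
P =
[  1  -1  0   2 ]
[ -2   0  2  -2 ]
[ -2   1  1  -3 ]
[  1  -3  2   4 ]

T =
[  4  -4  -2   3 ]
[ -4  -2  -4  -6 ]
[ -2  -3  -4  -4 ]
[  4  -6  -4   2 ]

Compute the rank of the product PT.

2

First compute PT:
[[ 16, -14,  -6,  13],
 [-20,  14,   4, -18],
 [-26,  21,   8, -22],
 [ 28, -28, -14,  21]]
Now row reduce the product.
R2 ← R2 + (5/4)·R1: [0, -7/2, -7/2, -7/4]
R3 ← R3 + (13/8)·R1: [0, -7/4, -7/4, -7/8]
R4 ← R4 − (7/4)·R1: [0, -7/2, -7/2, -7/4]
R3 ← R3 − (1/2)·R2: [0, 0, 0, 0]
R4 ← R4 − R2: [0, 0, 0, 0]
2 nonzero rows, so rank(PT) = 2.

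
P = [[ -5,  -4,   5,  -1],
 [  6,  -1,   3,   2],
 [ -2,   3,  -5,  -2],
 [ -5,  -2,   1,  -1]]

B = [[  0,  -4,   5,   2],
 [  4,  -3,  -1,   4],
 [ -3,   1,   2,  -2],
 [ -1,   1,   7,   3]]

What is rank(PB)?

4

First compute PB:
[[-30,  36, -18, -39],
 [-15, -16,  51,   8],
 [ 29,  -8, -37,  12],
 [-10,  26, -28, -23]]
Now row reduce the product.
R2 ← R2 − (1/2)·R1: [0, -34, 60, 55/2]
R3 ← R3 + (29/30)·R1: [0, 134/5, -272/5, -257/10]
R4 ← R4 − (1/3)·R1: [0, 14, -22, -10]
R3 ← R3 + (67/85)·R2: [0, 0, -604/85, -342/85]
R4 ← R4 + (7/17)·R2: [0, 0, 46/17, 45/34]
R4 ← R4 + (115/302)·R3: [0, 0, 0, -63/302]
4 nonzero rows, so rank(PB) = 4.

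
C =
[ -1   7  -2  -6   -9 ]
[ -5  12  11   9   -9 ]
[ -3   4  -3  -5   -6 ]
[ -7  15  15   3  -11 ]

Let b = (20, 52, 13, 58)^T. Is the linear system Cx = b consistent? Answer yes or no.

Row reduce the augmented matrix [C | b].
R2 ← R2 − (5)·R1: [0, -23, 21, 39, 36, -48]
R3 ← R3 − (3)·R1: [0, -17, 3, 13, 21, -47]
R4 ← R4 − (7)·R1: [0, -34, 29, 45, 52, -82]
R3 ← R3 − (17/23)·R2: [0, 0, -288/23, -364/23, -129/23, -265/23]
R4 ← R4 − (34/23)·R2: [0, 0, -47/23, -291/23, -28/23, -254/23]
R4 ← R4 − (47/288)·R3: [0, 0, 0, -725/72, -29/96, -2639/288]
The echelon form has 4 nonzero rows, and every pivot lies in the first 5 columns, so rank(C) = rank([C|b]) = 4.
The system is consistent.

yes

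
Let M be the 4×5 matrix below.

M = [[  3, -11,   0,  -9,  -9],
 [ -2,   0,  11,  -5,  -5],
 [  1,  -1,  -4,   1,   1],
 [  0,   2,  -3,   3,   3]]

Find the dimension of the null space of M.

Row reduce to echelon form.
R2 ← R2 + (2/3)·R1: [0, -22/3, 11, -11, -11]
R3 ← R3 − (1/3)·R1: [0, 8/3, -4, 4, 4]
R3 ← R3 + (4/11)·R2: [0, 0, 0, 0, 0]
R4 ← R4 + (3/11)·R2: [0, 0, 0, 0, 0]
2 nonzero rows, so rank(M) = 2.
M has 5 columns; by rank–nullity, nullity = 5 − 2 = 3.

3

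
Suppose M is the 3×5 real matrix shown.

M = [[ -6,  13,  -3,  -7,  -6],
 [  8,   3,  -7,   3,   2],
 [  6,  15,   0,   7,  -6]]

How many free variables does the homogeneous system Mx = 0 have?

2

Row reduce to echelon form.
R2 ← R2 + (4/3)·R1: [0, 61/3, -11, -19/3, -6]
R3 ← R3 + R1: [0, 28, -3, 0, -12]
R3 ← R3 − (84/61)·R2: [0, 0, 741/61, 532/61, -228/61]
3 nonzero rows, so rank(M) = 3.
M has 5 columns; by rank–nullity, nullity = 5 − 3 = 2.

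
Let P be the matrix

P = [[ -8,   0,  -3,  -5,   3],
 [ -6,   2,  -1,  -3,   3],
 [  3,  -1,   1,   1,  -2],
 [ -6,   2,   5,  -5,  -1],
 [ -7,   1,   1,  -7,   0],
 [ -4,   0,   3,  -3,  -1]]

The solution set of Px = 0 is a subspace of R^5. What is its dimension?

1

Row reduce to echelon form.
R2 ← R2 − (3/4)·R1: [0, 2, 5/4, 3/4, 3/4]
R3 ← R3 + (3/8)·R1: [0, -1, -1/8, -7/8, -7/8]
R4 ← R4 − (3/4)·R1: [0, 2, 29/4, -5/4, -13/4]
R5 ← R5 − (7/8)·R1: [0, 1, 29/8, -21/8, -21/8]
R6 ← R6 − (1/2)·R1: [0, 0, 9/2, -1/2, -5/2]
R3 ← R3 + (1/2)·R2: [0, 0, 1/2, -1/2, -1/2]
R4 ← R4 − R2: [0, 0, 6, -2, -4]
R5 ← R5 − (1/2)·R2: [0, 0, 3, -3, -3]
R4 ← R4 − (12)·R3: [0, 0, 0, 4, 2]
R5 ← R5 − (6)·R3: [0, 0, 0, 0, 0]
R6 ← R6 − (9)·R3: [0, 0, 0, 4, 2]
R6 ← R6 − R4: [0, 0, 0, 0, 0]
4 nonzero rows, so rank(P) = 4.
P has 5 columns; by rank–nullity, nullity = 5 − 4 = 1.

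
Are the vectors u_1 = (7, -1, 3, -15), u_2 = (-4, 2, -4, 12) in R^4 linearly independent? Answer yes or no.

Form the matrix with these vectors as rows and row reduce.
R2 ← R2 + (4/7)·R1: [0, 10/7, -16/7, 24/7]
2 nonzero rows, so the 2 vectors span a space of dimension 2.
Since 2 = 2, the vectors are linearly independent.

yes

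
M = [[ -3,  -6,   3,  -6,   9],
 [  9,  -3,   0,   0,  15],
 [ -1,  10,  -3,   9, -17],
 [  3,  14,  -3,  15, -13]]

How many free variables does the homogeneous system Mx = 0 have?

Row reduce to echelon form.
R2 ← R2 + (3)·R1: [0, -21, 9, -18, 42]
R3 ← R3 − (1/3)·R1: [0, 12, -4, 11, -20]
R4 ← R4 + R1: [0, 8, 0, 9, -4]
R3 ← R3 + (4/7)·R2: [0, 0, 8/7, 5/7, 4]
R4 ← R4 + (8/21)·R2: [0, 0, 24/7, 15/7, 12]
R4 ← R4 − (3)·R3: [0, 0, 0, 0, 0]
3 nonzero rows, so rank(M) = 3.
M has 5 columns; by rank–nullity, nullity = 5 − 3 = 2.

2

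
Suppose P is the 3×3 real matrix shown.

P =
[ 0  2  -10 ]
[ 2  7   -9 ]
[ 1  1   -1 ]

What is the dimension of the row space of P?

3

Row reduce to echelon form.
Swap R1 ↔ R2
R3 ← R3 − (1/2)·R1: [0, -5/2, 7/2]
R3 ← R3 + (5/4)·R2: [0, 0, -9]
Echelon form has 3 nonzero rows, so rank(P) = 3.
The row space has dimension equal to the rank: 3.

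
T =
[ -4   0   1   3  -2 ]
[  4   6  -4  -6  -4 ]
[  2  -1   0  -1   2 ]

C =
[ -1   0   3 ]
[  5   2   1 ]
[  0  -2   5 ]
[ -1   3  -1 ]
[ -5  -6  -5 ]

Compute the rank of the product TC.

First compute TC:
[[ 11,  19,   0],
 [ 52,  26,  24],
 [-16, -17,  -4]]
Now row reduce the product.
R2 ← R2 − (52/11)·R1: [0, -702/11, 24]
R3 ← R3 + (16/11)·R1: [0, 117/11, -4]
R3 ← R3 + (1/6)·R2: [0, 0, 0]
2 nonzero rows, so rank(TC) = 2.

2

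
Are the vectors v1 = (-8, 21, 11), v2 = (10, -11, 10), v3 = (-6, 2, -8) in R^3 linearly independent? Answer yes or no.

Form the matrix with these vectors as rows and row reduce.
R2 ← R2 + (5/4)·R1: [0, 61/4, 95/4]
R3 ← R3 − (3/4)·R1: [0, -55/4, -65/4]
R3 ← R3 + (55/61)·R2: [0, 0, 315/61]
3 nonzero rows, so the 3 vectors span a space of dimension 3.
Since 3 = 3, the vectors are linearly independent.

yes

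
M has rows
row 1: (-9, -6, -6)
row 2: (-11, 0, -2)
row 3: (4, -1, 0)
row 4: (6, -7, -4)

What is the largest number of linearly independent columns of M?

Row reduce to echelon form.
R2 ← R2 − (11/9)·R1: [0, 22/3, 16/3]
R3 ← R3 + (4/9)·R1: [0, -11/3, -8/3]
R4 ← R4 + (2/3)·R1: [0, -11, -8]
R3 ← R3 + (1/2)·R2: [0, 0, 0]
R4 ← R4 + (3/2)·R2: [0, 0, 0]
Echelon form has 2 nonzero rows, so rank(M) = 2.
The rank gives the maximum number of linearly independent columns: 2.

2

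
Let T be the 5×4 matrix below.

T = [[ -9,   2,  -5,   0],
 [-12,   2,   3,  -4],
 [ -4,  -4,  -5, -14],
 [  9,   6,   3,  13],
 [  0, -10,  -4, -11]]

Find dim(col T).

4

Row reduce to echelon form.
R2 ← R2 − (4/3)·R1: [0, -2/3, 29/3, -4]
R3 ← R3 − (4/9)·R1: [0, -44/9, -25/9, -14]
R4 ← R4 + R1: [0, 8, -2, 13]
R3 ← R3 − (22/3)·R2: [0, 0, -221/3, 46/3]
R4 ← R4 + (12)·R2: [0, 0, 114, -35]
R5 ← R5 − (15)·R2: [0, 0, -149, 49]
R4 ← R4 + (342/221)·R3: [0, 0, 0, -2491/221]
R5 ← R5 − (447/221)·R3: [0, 0, 0, 3975/221]
R5 ← R5 + (75/47)·R4: [0, 0, 0, 0]
Echelon form has 4 nonzero rows, so rank(T) = 4.
The column space has dimension equal to the rank: 4.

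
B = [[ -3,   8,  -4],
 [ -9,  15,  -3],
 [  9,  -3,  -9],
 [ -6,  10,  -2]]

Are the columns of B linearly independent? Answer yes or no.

no

Row reduce B to echelon form.
R2 ← R2 − (3)·R1: [0, -9, 9]
R3 ← R3 + (3)·R1: [0, 21, -21]
R4 ← R4 − (2)·R1: [0, -6, 6]
R3 ← R3 + (7/3)·R2: [0, 0, 0]
R4 ← R4 − (2/3)·R2: [0, 0, 0]
2 pivots among 3 columns.
Only 2 < 3 pivot columns, so the columns are linearly dependent.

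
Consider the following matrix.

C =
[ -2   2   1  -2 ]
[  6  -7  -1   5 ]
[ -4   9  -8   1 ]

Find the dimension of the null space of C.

2

Row reduce to echelon form.
R2 ← R2 + (3)·R1: [0, -1, 2, -1]
R3 ← R3 − (2)·R1: [0, 5, -10, 5]
R3 ← R3 + (5)·R2: [0, 0, 0, 0]
2 nonzero rows, so rank(C) = 2.
C has 4 columns; by rank–nullity, nullity = 4 − 2 = 2.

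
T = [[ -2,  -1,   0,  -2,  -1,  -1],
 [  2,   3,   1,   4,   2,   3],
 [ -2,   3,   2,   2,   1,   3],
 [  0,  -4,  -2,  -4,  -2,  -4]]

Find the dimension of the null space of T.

4

Row reduce to echelon form.
R2 ← R2 + R1: [0, 2, 1, 2, 1, 2]
R3 ← R3 − R1: [0, 4, 2, 4, 2, 4]
R3 ← R3 − (2)·R2: [0, 0, 0, 0, 0, 0]
R4 ← R4 + (2)·R2: [0, 0, 0, 0, 0, 0]
2 nonzero rows, so rank(T) = 2.
T has 6 columns; by rank–nullity, nullity = 6 − 2 = 4.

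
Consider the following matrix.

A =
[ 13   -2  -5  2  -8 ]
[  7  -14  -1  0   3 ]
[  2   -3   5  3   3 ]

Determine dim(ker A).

2

Row reduce to echelon form.
R2 ← R2 − (7/13)·R1: [0, -168/13, 22/13, -14/13, 95/13]
R3 ← R3 − (2/13)·R1: [0, -35/13, 75/13, 35/13, 55/13]
R3 ← R3 − (5/24)·R2: [0, 0, 65/12, 35/12, 65/24]
3 nonzero rows, so rank(A) = 3.
A has 5 columns; by rank–nullity, nullity = 5 − 3 = 2.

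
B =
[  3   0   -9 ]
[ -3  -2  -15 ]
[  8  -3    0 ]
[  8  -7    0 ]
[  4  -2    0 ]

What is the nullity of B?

0

Row reduce to echelon form.
R2 ← R2 + R1: [0, -2, -24]
R3 ← R3 − (8/3)·R1: [0, -3, 24]
R4 ← R4 − (8/3)·R1: [0, -7, 24]
R5 ← R5 − (4/3)·R1: [0, -2, 12]
R3 ← R3 − (3/2)·R2: [0, 0, 60]
R4 ← R4 − (7/2)·R2: [0, 0, 108]
R5 ← R5 − R2: [0, 0, 36]
R4 ← R4 − (9/5)·R3: [0, 0, 0]
R5 ← R5 − (3/5)·R3: [0, 0, 0]
3 nonzero rows, so rank(B) = 3.
B has 3 columns; by rank–nullity, nullity = 3 − 3 = 0.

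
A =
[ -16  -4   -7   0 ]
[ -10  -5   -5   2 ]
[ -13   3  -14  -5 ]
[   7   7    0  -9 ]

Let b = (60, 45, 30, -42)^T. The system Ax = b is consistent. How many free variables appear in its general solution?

0

Row reduce the augmented matrix [A | b].
R2 ← R2 − (5/8)·R1: [0, -5/2, -5/8, 2, 15/2]
R3 ← R3 − (13/16)·R1: [0, 25/4, -133/16, -5, -75/4]
R4 ← R4 + (7/16)·R1: [0, 21/4, -49/16, -9, -63/4]
R3 ← R3 + (5/2)·R2: [0, 0, -79/8, 0, 0]
R4 ← R4 + (21/10)·R2: [0, 0, -35/8, -24/5, 0]
R4 ← R4 − (35/79)·R3: [0, 0, 0, -24/5, 0]
The echelon form has 4 nonzero rows, and every pivot lies in the first 4 columns, so rank(A) = rank([A|b]) = 4.
The system is consistent.
Free variables = (unknowns) − (rank) = 4 − 4 = 0.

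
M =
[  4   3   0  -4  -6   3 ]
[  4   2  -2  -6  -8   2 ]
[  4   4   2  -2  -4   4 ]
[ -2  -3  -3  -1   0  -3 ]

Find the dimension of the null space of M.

Row reduce to echelon form.
R2 ← R2 − R1: [0, -1, -2, -2, -2, -1]
R3 ← R3 − R1: [0, 1, 2, 2, 2, 1]
R4 ← R4 + (1/2)·R1: [0, -3/2, -3, -3, -3, -3/2]
R3 ← R3 + R2: [0, 0, 0, 0, 0, 0]
R4 ← R4 − (3/2)·R2: [0, 0, 0, 0, 0, 0]
2 nonzero rows, so rank(M) = 2.
M has 6 columns; by rank–nullity, nullity = 6 − 2 = 4.

4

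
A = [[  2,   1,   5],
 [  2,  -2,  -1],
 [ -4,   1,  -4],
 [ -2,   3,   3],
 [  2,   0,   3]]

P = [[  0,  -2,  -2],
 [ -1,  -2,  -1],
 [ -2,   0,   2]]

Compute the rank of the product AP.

First compute AP:
[[-11,  -6,   5],
 [  4,   0,  -4],
 [  7,   6,  -1],
 [ -9,  -2,   7],
 [ -6,  -4,   2]]
Now row reduce the product.
R2 ← R2 + (4/11)·R1: [0, -24/11, -24/11]
R3 ← R3 + (7/11)·R1: [0, 24/11, 24/11]
R4 ← R4 − (9/11)·R1: [0, 32/11, 32/11]
R5 ← R5 − (6/11)·R1: [0, -8/11, -8/11]
R3 ← R3 + R2: [0, 0, 0]
R4 ← R4 + (4/3)·R2: [0, 0, 0]
R5 ← R5 − (1/3)·R2: [0, 0, 0]
2 nonzero rows, so rank(AP) = 2.

2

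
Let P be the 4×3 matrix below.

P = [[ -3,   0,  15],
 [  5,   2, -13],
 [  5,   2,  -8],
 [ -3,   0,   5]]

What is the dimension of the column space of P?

Row reduce to echelon form.
R2 ← R2 + (5/3)·R1: [0, 2, 12]
R3 ← R3 + (5/3)·R1: [0, 2, 17]
R4 ← R4 − R1: [0, 0, -10]
R3 ← R3 − R2: [0, 0, 5]
R4 ← R4 + (2)·R3: [0, 0, 0]
Echelon form has 3 nonzero rows, so rank(P) = 3.
The column space has dimension equal to the rank: 3.

3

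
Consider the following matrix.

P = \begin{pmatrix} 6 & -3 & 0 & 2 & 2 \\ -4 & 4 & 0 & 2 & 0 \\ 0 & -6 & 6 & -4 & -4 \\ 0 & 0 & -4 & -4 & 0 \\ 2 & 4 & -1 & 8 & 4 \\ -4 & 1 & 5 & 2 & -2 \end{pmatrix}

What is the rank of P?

Row reduce to echelon form.
R2 ← R2 + (2/3)·R1: [0, 2, 0, 10/3, 4/3]
R5 ← R5 − (1/3)·R1: [0, 5, -1, 22/3, 10/3]
R6 ← R6 + (2/3)·R1: [0, -1, 5, 10/3, -2/3]
R3 ← R3 + (3)·R2: [0, 0, 6, 6, 0]
R5 ← R5 − (5/2)·R2: [0, 0, -1, -1, 0]
R6 ← R6 + (1/2)·R2: [0, 0, 5, 5, 0]
R4 ← R4 + (2/3)·R3: [0, 0, 0, 0, 0]
R5 ← R5 + (1/6)·R3: [0, 0, 0, 0, 0]
R6 ← R6 − (5/6)·R3: [0, 0, 0, 0, 0]
Echelon form has 3 nonzero rows, so rank(P) = 3.

3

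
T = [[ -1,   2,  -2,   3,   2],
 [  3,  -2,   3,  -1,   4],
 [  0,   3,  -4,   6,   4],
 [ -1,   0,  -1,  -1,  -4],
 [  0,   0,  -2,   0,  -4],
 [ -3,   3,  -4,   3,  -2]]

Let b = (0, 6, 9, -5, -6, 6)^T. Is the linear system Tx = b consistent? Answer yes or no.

Row reduce the augmented matrix [T | b].
R2 ← R2 + (3)·R1: [0, 4, -3, 8, 10, 6]
R4 ← R4 − R1: [0, -2, 1, -4, -6, -5]
R6 ← R6 − (3)·R1: [0, -3, 2, -6, -8, 6]
R3 ← R3 − (3/4)·R2: [0, 0, -7/4, 0, -7/2, 9/2]
R4 ← R4 + (1/2)·R2: [0, 0, -1/2, 0, -1, -2]
R6 ← R6 + (3/4)·R2: [0, 0, -1/4, 0, -1/2, 21/2]
R4 ← R4 − (2/7)·R3: [0, 0, 0, 0, 0, -23/7]
R5 ← R5 − (8/7)·R3: [0, 0, 0, 0, 0, -78/7]
R6 ← R6 − (1/7)·R3: [0, 0, 0, 0, 0, 69/7]
R5 ← R5 − (78/23)·R4: [0, 0, 0, 0, 0, 0]
R6 ← R6 + (3)·R4: [0, 0, 0, 0, 0, 0]
The echelon form has 4 nonzero rows; the last pivot sits in the augmented column, so rank(T) = 3 but rank([T|b]) = 4.
Since the ranks differ, the system is inconsistent.

no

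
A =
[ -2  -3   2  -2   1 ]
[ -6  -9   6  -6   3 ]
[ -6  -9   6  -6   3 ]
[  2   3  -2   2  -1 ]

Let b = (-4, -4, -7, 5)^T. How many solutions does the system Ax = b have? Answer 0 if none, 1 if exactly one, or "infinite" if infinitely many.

Row reduce the augmented matrix [A | b].
R2 ← R2 − (3)·R1: [0, 0, 0, 0, 0, 8]
R3 ← R3 − (3)·R1: [0, 0, 0, 0, 0, 5]
R4 ← R4 + R1: [0, 0, 0, 0, 0, 1]
R3 ← R3 − (5/8)·R2: [0, 0, 0, 0, 0, 0]
R4 ← R4 − (1/8)·R2: [0, 0, 0, 0, 0, 0]
The echelon form has 2 nonzero rows; the last pivot sits in the augmented column, so rank(A) = 1 but rank([A|b]) = 2.
Since the ranks differ, the system is inconsistent.
It has no solutions.

0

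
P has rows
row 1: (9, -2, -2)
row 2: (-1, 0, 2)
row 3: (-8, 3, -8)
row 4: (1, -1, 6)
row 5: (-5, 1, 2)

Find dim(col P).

Row reduce to echelon form.
R2 ← R2 + (1/9)·R1: [0, -2/9, 16/9]
R3 ← R3 + (8/9)·R1: [0, 11/9, -88/9]
R4 ← R4 − (1/9)·R1: [0, -7/9, 56/9]
R5 ← R5 + (5/9)·R1: [0, -1/9, 8/9]
R3 ← R3 + (11/2)·R2: [0, 0, 0]
R4 ← R4 − (7/2)·R2: [0, 0, 0]
R5 ← R5 − (1/2)·R2: [0, 0, 0]
Echelon form has 2 nonzero rows, so rank(P) = 2.
The column space has dimension equal to the rank: 2.

2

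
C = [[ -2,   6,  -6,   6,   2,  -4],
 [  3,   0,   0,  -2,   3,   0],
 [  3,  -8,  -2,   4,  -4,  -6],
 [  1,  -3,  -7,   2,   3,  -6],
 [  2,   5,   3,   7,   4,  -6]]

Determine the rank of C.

5

Row reduce to echelon form.
R2 ← R2 + (3/2)·R1: [0, 9, -9, 7, 6, -6]
R3 ← R3 + (3/2)·R1: [0, 1, -11, 13, -1, -12]
R4 ← R4 + (1/2)·R1: [0, 0, -10, 5, 4, -8]
R5 ← R5 + R1: [0, 11, -3, 13, 6, -10]
R3 ← R3 − (1/9)·R2: [0, 0, -10, 110/9, -5/3, -34/3]
R5 ← R5 − (11/9)·R2: [0, 0, 8, 40/9, -4/3, -8/3]
R4 ← R4 − R3: [0, 0, 0, -65/9, 17/3, 10/3]
R5 ← R5 + (4/5)·R3: [0, 0, 0, 128/9, -8/3, -176/15]
R5 ← R5 + (128/65)·R4: [0, 0, 0, 0, 552/65, -336/65]
Echelon form has 5 nonzero rows, so rank(C) = 5.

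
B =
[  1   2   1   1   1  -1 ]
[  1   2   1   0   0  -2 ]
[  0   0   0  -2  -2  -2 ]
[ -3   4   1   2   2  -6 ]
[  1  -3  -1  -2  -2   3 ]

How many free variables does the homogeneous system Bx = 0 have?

Row reduce to echelon form.
R2 ← R2 − R1: [0, 0, 0, -1, -1, -1]
R4 ← R4 + (3)·R1: [0, 10, 4, 5, 5, -9]
R5 ← R5 − R1: [0, -5, -2, -3, -3, 4]
Swap R2 ↔ R4
R5 ← R5 + (1/2)·R2: [0, 0, 0, -1/2, -1/2, -1/2]
R4 ← R4 − (1/2)·R3: [0, 0, 0, 0, 0, 0]
R5 ← R5 − (1/4)·R3: [0, 0, 0, 0, 0, 0]
3 nonzero rows, so rank(B) = 3.
B has 6 columns; by rank–nullity, nullity = 6 − 3 = 3.

3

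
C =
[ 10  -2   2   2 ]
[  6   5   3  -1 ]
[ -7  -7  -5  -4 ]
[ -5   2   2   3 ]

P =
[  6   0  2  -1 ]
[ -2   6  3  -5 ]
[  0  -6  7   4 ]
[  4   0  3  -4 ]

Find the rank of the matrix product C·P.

First compute CP:
[[ 72, -24,  34,   0],
 [ 22,  12,  45, -15],
 [-44, -12, -82,  38],
 [-22,   0,  19,  -9]]
Now row reduce the product.
R2 ← R2 − (11/36)·R1: [0, 58/3, 623/18, -15]
R3 ← R3 + (11/18)·R1: [0, -80/3, -551/9, 38]
R4 ← R4 + (11/36)·R1: [0, -22/3, 529/18, -9]
R3 ← R3 + (40/29)·R2: [0, 0, -391/29, 502/29]
R4 ← R4 + (11/29)·R2: [0, 0, 1233/29, -426/29]
R4 ← R4 + (1233/391)·R3: [0, 0, 0, 15600/391]
4 nonzero rows, so rank(CP) = 4.

4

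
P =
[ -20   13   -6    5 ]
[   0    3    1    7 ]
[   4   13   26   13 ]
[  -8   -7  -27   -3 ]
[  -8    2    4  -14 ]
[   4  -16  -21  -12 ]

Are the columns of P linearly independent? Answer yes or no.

no

Row reduce P to echelon form.
R3 ← R3 + (1/5)·R1: [0, 78/5, 124/5, 14]
R4 ← R4 − (2/5)·R1: [0, -61/5, -123/5, -5]
R5 ← R5 − (2/5)·R1: [0, -16/5, 32/5, -16]
R6 ← R6 + (1/5)·R1: [0, -67/5, -111/5, -11]
R3 ← R3 − (26/5)·R2: [0, 0, 98/5, -112/5]
R4 ← R4 + (61/15)·R2: [0, 0, -308/15, 352/15]
R5 ← R5 + (16/15)·R2: [0, 0, 112/15, -128/15]
R6 ← R6 + (67/15)·R2: [0, 0, -266/15, 304/15]
R4 ← R4 + (22/21)·R3: [0, 0, 0, 0]
R5 ← R5 − (8/21)·R3: [0, 0, 0, 0]
R6 ← R6 + (19/21)·R3: [0, 0, 0, 0]
3 pivots among 4 columns.
Only 3 < 4 pivot columns, so the columns are linearly dependent.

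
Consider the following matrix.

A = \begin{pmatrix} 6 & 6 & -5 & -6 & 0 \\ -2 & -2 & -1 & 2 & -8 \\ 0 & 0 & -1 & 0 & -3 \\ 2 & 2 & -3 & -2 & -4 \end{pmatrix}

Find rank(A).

2

Row reduce to echelon form.
R2 ← R2 + (1/3)·R1: [0, 0, -8/3, 0, -8]
R4 ← R4 − (1/3)·R1: [0, 0, -4/3, 0, -4]
R3 ← R3 − (3/8)·R2: [0, 0, 0, 0, 0]
R4 ← R4 − (1/2)·R2: [0, 0, 0, 0, 0]
Echelon form has 2 nonzero rows, so rank(A) = 2.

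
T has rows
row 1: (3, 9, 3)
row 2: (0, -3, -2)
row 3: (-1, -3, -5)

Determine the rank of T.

Row reduce to echelon form.
R3 ← R3 + (1/3)·R1: [0, 0, -4]
Echelon form has 3 nonzero rows, so rank(T) = 3.

3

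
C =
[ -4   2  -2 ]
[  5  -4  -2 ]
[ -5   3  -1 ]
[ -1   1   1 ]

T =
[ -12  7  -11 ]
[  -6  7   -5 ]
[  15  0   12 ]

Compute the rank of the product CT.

2

First compute CT:
[[  6, -14,  10],
 [-66,   7, -59],
 [ 27, -14,  28],
 [ 21,   0,  18]]
Now row reduce the product.
R2 ← R2 + (11)·R1: [0, -147, 51]
R3 ← R3 − (9/2)·R1: [0, 49, -17]
R4 ← R4 − (7/2)·R1: [0, 49, -17]
R3 ← R3 + (1/3)·R2: [0, 0, 0]
R4 ← R4 + (1/3)·R2: [0, 0, 0]
2 nonzero rows, so rank(CT) = 2.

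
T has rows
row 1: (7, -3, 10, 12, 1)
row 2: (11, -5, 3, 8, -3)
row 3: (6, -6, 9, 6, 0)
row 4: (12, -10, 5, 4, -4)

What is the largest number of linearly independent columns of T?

Row reduce to echelon form.
R2 ← R2 − (11/7)·R1: [0, -2/7, -89/7, -76/7, -32/7]
R3 ← R3 − (6/7)·R1: [0, -24/7, 3/7, -30/7, -6/7]
R4 ← R4 − (12/7)·R1: [0, -34/7, -85/7, -116/7, -40/7]
R3 ← R3 − (12)·R2: [0, 0, 153, 126, 54]
R4 ← R4 − (17)·R2: [0, 0, 204, 168, 72]
R4 ← R4 − (4/3)·R3: [0, 0, 0, 0, 0]
Echelon form has 3 nonzero rows, so rank(T) = 3.
The rank gives the maximum number of linearly independent columns: 3.

3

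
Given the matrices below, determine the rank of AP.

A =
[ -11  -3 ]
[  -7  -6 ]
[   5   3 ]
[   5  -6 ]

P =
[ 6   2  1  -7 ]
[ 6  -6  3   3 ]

2

First compute AP:
[[-84,  -4, -20,  68],
 [-78,  22, -25,  31],
 [ 48,  -8,  14, -26],
 [ -6,  46, -13, -53]]
Now row reduce the product.
R2 ← R2 − (13/14)·R1: [0, 180/7, -45/7, -225/7]
R3 ← R3 + (4/7)·R1: [0, -72/7, 18/7, 90/7]
R4 ← R4 − (1/14)·R1: [0, 324/7, -81/7, -405/7]
R3 ← R3 + (2/5)·R2: [0, 0, 0, 0]
R4 ← R4 − (9/5)·R2: [0, 0, 0, 0]
2 nonzero rows, so rank(AP) = 2.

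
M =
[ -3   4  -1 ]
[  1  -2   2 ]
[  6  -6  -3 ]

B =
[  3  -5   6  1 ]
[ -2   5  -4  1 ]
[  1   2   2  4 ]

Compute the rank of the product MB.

First compute MB:
[[-18,  33, -36,  -3],
 [  9, -11,  18,   7],
 [ 27, -66,  54, -12]]
Now row reduce the product.
R2 ← R2 + (1/2)·R1: [0, 11/2, 0, 11/2]
R3 ← R3 + (3/2)·R1: [0, -33/2, 0, -33/2]
R3 ← R3 + (3)·R2: [0, 0, 0, 0]
2 nonzero rows, so rank(MB) = 2.

2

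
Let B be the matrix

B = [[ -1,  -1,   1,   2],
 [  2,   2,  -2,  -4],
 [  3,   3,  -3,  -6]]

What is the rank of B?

Row reduce to echelon form.
R2 ← R2 + (2)·R1: [0, 0, 0, 0]
R3 ← R3 + (3)·R1: [0, 0, 0, 0]
Echelon form has 1 nonzero row, so rank(B) = 1.

1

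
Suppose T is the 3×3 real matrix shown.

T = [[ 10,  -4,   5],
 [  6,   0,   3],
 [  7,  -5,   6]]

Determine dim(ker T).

Row reduce to echelon form.
R2 ← R2 − (3/5)·R1: [0, 12/5, 0]
R3 ← R3 − (7/10)·R1: [0, -11/5, 5/2]
R3 ← R3 + (11/12)·R2: [0, 0, 5/2]
3 nonzero rows, so rank(T) = 3.
T has 3 columns; by rank–nullity, nullity = 3 − 3 = 0.

0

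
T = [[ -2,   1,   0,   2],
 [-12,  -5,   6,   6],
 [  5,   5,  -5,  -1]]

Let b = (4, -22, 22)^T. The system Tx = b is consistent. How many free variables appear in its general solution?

Row reduce the augmented matrix [T | b].
R2 ← R2 − (6)·R1: [0, -11, 6, -6, -46]
R3 ← R3 + (5/2)·R1: [0, 15/2, -5, 4, 32]
R3 ← R3 + (15/22)·R2: [0, 0, -10/11, -1/11, 7/11]
The echelon form has 3 nonzero rows, and every pivot lies in the first 4 columns, so rank(T) = rank([T|b]) = 3.
The system is consistent.
Free variables = (unknowns) − (rank) = 4 − 3 = 1.

1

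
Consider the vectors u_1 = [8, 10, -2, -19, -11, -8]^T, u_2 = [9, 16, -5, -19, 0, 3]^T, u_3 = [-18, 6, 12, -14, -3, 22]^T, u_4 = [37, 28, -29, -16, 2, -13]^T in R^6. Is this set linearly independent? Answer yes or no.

Form the matrix with these vectors as rows and row reduce.
R2 ← R2 − (9/8)·R1: [0, 19/4, -11/4, 19/8, 99/8, 12]
R3 ← R3 + (9/4)·R1: [0, 57/2, 15/2, -227/4, -111/4, 4]
R4 ← R4 − (37/8)·R1: [0, -73/4, -79/4, 575/8, 423/8, 24]
R3 ← R3 − (6)·R2: [0, 0, 24, -71, -102, -68]
R4 ← R4 + (73/19)·R2: [0, 0, -576/19, 81, 1908/19, 1332/19]
R4 ← R4 + (24/19)·R3: [0, 0, 0, -165/19, -540/19, -300/19]
4 nonzero rows, so the 4 vectors span a space of dimension 4.
Since 4 = 4, the vectors are linearly independent.

yes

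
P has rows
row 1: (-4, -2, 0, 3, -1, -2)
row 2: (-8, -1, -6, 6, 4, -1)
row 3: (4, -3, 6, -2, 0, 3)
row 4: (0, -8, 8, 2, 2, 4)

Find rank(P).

Row reduce to echelon form.
R2 ← R2 − (2)·R1: [0, 3, -6, 0, 6, 3]
R3 ← R3 + R1: [0, -5, 6, 1, -1, 1]
R3 ← R3 + (5/3)·R2: [0, 0, -4, 1, 9, 6]
R4 ← R4 + (8/3)·R2: [0, 0, -8, 2, 18, 12]
R4 ← R4 − (2)·R3: [0, 0, 0, 0, 0, 0]
Echelon form has 3 nonzero rows, so rank(P) = 3.

3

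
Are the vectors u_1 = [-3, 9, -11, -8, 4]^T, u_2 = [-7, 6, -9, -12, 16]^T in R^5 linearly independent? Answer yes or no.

yes

Form the matrix with these vectors as rows and row reduce.
R2 ← R2 − (7/3)·R1: [0, -15, 50/3, 20/3, 20/3]
2 nonzero rows, so the 2 vectors span a space of dimension 2.
Since 2 = 2, the vectors are linearly independent.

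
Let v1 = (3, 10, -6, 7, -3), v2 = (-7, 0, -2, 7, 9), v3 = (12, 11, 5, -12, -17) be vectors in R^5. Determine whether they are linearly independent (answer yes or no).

yes

Form the matrix with these vectors as rows and row reduce.
R2 ← R2 + (7/3)·R1: [0, 70/3, -16, 70/3, 2]
R3 ← R3 − (4)·R1: [0, -29, 29, -40, -5]
R3 ← R3 + (87/70)·R2: [0, 0, 319/35, -11, -88/35]
3 nonzero rows, so the 3 vectors span a space of dimension 3.
Since 3 = 3, the vectors are linearly independent.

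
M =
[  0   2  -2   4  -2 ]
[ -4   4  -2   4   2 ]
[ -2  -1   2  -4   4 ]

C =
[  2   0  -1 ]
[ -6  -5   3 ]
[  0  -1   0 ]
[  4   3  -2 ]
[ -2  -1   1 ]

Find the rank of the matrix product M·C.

First compute MC:
[[  8,   6,  -4],
 [-20,  -8,  10],
 [-22, -13,  11]]
Now row reduce the product.
R2 ← R2 + (5/2)·R1: [0, 7, 0]
R3 ← R3 + (11/4)·R1: [0, 7/2, 0]
R3 ← R3 − (1/2)·R2: [0, 0, 0]
2 nonzero rows, so rank(MC) = 2.

2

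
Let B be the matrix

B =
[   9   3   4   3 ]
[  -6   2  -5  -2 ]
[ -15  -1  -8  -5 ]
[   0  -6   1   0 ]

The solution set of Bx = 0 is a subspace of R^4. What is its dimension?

1

Row reduce to echelon form.
R2 ← R2 + (2/3)·R1: [0, 4, -7/3, 0]
R3 ← R3 + (5/3)·R1: [0, 4, -4/3, 0]
R3 ← R3 − R2: [0, 0, 1, 0]
R4 ← R4 + (3/2)·R2: [0, 0, -5/2, 0]
R4 ← R4 + (5/2)·R3: [0, 0, 0, 0]
3 nonzero rows, so rank(B) = 3.
B has 4 columns; by rank–nullity, nullity = 4 − 3 = 1.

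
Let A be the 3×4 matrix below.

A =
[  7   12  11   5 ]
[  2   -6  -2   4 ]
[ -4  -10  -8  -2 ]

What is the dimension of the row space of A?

Row reduce to echelon form.
R2 ← R2 − (2/7)·R1: [0, -66/7, -36/7, 18/7]
R3 ← R3 + (4/7)·R1: [0, -22/7, -12/7, 6/7]
R3 ← R3 − (1/3)·R2: [0, 0, 0, 0]
Echelon form has 2 nonzero rows, so rank(A) = 2.
The row space has dimension equal to the rank: 2.

2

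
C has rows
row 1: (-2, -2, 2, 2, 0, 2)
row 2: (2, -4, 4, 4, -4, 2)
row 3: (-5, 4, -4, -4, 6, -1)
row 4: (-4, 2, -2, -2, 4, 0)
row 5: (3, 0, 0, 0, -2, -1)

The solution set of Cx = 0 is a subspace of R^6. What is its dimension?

4

Row reduce to echelon form.
R2 ← R2 + R1: [0, -6, 6, 6, -4, 4]
R3 ← R3 − (5/2)·R1: [0, 9, -9, -9, 6, -6]
R4 ← R4 − (2)·R1: [0, 6, -6, -6, 4, -4]
R5 ← R5 + (3/2)·R1: [0, -3, 3, 3, -2, 2]
R3 ← R3 + (3/2)·R2: [0, 0, 0, 0, 0, 0]
R4 ← R4 + R2: [0, 0, 0, 0, 0, 0]
R5 ← R5 − (1/2)·R2: [0, 0, 0, 0, 0, 0]
2 nonzero rows, so rank(C) = 2.
C has 6 columns; by rank–nullity, nullity = 6 − 2 = 4.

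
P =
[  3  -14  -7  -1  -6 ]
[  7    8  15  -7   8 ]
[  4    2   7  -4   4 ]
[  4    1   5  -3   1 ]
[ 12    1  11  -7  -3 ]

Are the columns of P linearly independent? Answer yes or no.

no

Row reduce P to echelon form.
R2 ← R2 − (7/3)·R1: [0, 122/3, 94/3, -14/3, 22]
R3 ← R3 − (4/3)·R1: [0, 62/3, 49/3, -8/3, 12]
R4 ← R4 − (4/3)·R1: [0, 59/3, 43/3, -5/3, 9]
R5 ← R5 − (4)·R1: [0, 57, 39, -3, 21]
R3 ← R3 − (31/61)·R2: [0, 0, 25/61, -18/61, 50/61]
R4 ← R4 − (59/122)·R2: [0, 0, -50/61, 36/61, -100/61]
R5 ← R5 − (171/122)·R2: [0, 0, -300/61, 216/61, -600/61]
R4 ← R4 + (2)·R3: [0, 0, 0, 0, 0]
R5 ← R5 + (12)·R3: [0, 0, 0, 0, 0]
3 pivots among 5 columns.
Only 3 < 5 pivot columns, so the columns are linearly dependent.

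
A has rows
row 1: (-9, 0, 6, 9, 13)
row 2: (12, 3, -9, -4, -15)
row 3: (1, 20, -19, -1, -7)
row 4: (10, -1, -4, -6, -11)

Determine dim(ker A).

Row reduce to echelon form.
R2 ← R2 + (4/3)·R1: [0, 3, -1, 8, 7/3]
R3 ← R3 + (1/9)·R1: [0, 20, -55/3, 0, -50/9]
R4 ← R4 + (10/9)·R1: [0, -1, 8/3, 4, 31/9]
R3 ← R3 − (20/3)·R2: [0, 0, -35/3, -160/3, -190/9]
R4 ← R4 + (1/3)·R2: [0, 0, 7/3, 20/3, 38/9]
R4 ← R4 + (1/5)·R3: [0, 0, 0, -4, 0]
4 nonzero rows, so rank(A) = 4.
A has 5 columns; by rank–nullity, nullity = 5 − 4 = 1.

1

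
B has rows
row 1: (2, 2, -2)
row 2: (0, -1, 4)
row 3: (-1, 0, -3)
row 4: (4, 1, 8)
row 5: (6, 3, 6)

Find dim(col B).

2

Row reduce to echelon form.
R3 ← R3 + (1/2)·R1: [0, 1, -4]
R4 ← R4 − (2)·R1: [0, -3, 12]
R5 ← R5 − (3)·R1: [0, -3, 12]
R3 ← R3 + R2: [0, 0, 0]
R4 ← R4 − (3)·R2: [0, 0, 0]
R5 ← R5 − (3)·R2: [0, 0, 0]
Echelon form has 2 nonzero rows, so rank(B) = 2.
The column space has dimension equal to the rank: 2.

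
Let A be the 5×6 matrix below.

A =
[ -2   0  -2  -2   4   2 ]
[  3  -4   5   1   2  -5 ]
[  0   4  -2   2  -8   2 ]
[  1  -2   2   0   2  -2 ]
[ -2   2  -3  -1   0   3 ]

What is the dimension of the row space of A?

2

Row reduce to echelon form.
R2 ← R2 + (3/2)·R1: [0, -4, 2, -2, 8, -2]
R4 ← R4 + (1/2)·R1: [0, -2, 1, -1, 4, -1]
R5 ← R5 − R1: [0, 2, -1, 1, -4, 1]
R3 ← R3 + R2: [0, 0, 0, 0, 0, 0]
R4 ← R4 − (1/2)·R2: [0, 0, 0, 0, 0, 0]
R5 ← R5 + (1/2)·R2: [0, 0, 0, 0, 0, 0]
Echelon form has 2 nonzero rows, so rank(A) = 2.
The row space has dimension equal to the rank: 2.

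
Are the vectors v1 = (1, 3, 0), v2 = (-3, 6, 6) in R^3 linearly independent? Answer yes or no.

yes

Form the matrix with these vectors as rows and row reduce.
R2 ← R2 + (3)·R1: [0, 15, 6]
2 nonzero rows, so the 2 vectors span a space of dimension 2.
Since 2 = 2, the vectors are linearly independent.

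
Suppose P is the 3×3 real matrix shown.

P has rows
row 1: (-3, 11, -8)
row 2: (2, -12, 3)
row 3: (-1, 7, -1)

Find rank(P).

Row reduce to echelon form.
R2 ← R2 + (2/3)·R1: [0, -14/3, -7/3]
R3 ← R3 − (1/3)·R1: [0, 10/3, 5/3]
R3 ← R3 + (5/7)·R2: [0, 0, 0]
Echelon form has 2 nonzero rows, so rank(P) = 2.

2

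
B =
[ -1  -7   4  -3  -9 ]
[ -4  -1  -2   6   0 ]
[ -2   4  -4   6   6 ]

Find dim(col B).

Row reduce to echelon form.
R2 ← R2 − (4)·R1: [0, 27, -18, 18, 36]
R3 ← R3 − (2)·R1: [0, 18, -12, 12, 24]
R3 ← R3 − (2/3)·R2: [0, 0, 0, 0, 0]
Echelon form has 2 nonzero rows, so rank(B) = 2.
The column space has dimension equal to the rank: 2.

2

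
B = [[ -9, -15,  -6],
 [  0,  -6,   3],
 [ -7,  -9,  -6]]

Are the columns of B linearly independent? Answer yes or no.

no

Row reduce B to echelon form.
R3 ← R3 − (7/9)·R1: [0, 8/3, -4/3]
R3 ← R3 + (4/9)·R2: [0, 0, 0]
2 pivots among 3 columns.
Only 2 < 3 pivot columns, so the columns are linearly dependent.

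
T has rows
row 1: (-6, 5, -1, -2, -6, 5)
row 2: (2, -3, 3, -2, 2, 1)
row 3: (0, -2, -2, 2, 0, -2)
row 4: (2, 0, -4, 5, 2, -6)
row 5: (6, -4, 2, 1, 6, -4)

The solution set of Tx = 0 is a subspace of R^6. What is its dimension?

3

Row reduce to echelon form.
R2 ← R2 + (1/3)·R1: [0, -4/3, 8/3, -8/3, 0, 8/3]
R4 ← R4 + (1/3)·R1: [0, 5/3, -13/3, 13/3, 0, -13/3]
R5 ← R5 + R1: [0, 1, 1, -1, 0, 1]
R3 ← R3 − (3/2)·R2: [0, 0, -6, 6, 0, -6]
R4 ← R4 + (5/4)·R2: [0, 0, -1, 1, 0, -1]
R5 ← R5 + (3/4)·R2: [0, 0, 3, -3, 0, 3]
R4 ← R4 − (1/6)·R3: [0, 0, 0, 0, 0, 0]
R5 ← R5 + (1/2)·R3: [0, 0, 0, 0, 0, 0]
3 nonzero rows, so rank(T) = 3.
T has 6 columns; by rank–nullity, nullity = 6 − 3 = 3.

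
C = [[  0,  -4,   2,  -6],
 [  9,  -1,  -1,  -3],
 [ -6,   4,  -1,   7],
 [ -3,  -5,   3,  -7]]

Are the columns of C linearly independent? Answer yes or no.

Row reduce C to echelon form.
Swap R1 ↔ R2
R3 ← R3 + (2/3)·R1: [0, 10/3, -5/3, 5]
R4 ← R4 + (1/3)·R1: [0, -16/3, 8/3, -8]
R3 ← R3 + (5/6)·R2: [0, 0, 0, 0]
R4 ← R4 − (4/3)·R2: [0, 0, 0, 0]
2 pivots among 4 columns.
Only 2 < 4 pivot columns, so the columns are linearly dependent.

no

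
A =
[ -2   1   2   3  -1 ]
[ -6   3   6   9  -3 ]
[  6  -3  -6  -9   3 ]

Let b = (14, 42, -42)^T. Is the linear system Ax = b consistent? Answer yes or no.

Row reduce the augmented matrix [A | b].
R2 ← R2 − (3)·R1: [0, 0, 0, 0, 0, 0]
R3 ← R3 + (3)·R1: [0, 0, 0, 0, 0, 0]
The echelon form has 1 nonzero rows, and every pivot lies in the first 5 columns, so rank(A) = rank([A|b]) = 1.
The system is consistent.

yes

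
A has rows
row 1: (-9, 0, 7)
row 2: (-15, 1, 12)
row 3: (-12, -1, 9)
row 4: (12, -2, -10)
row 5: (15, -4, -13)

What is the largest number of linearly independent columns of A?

Row reduce to echelon form.
R2 ← R2 − (5/3)·R1: [0, 1, 1/3]
R3 ← R3 − (4/3)·R1: [0, -1, -1/3]
R4 ← R4 + (4/3)·R1: [0, -2, -2/3]
R5 ← R5 + (5/3)·R1: [0, -4, -4/3]
R3 ← R3 + R2: [0, 0, 0]
R4 ← R4 + (2)·R2: [0, 0, 0]
R5 ← R5 + (4)·R2: [0, 0, 0]
Echelon form has 2 nonzero rows, so rank(A) = 2.
The rank gives the maximum number of linearly independent columns: 2.

2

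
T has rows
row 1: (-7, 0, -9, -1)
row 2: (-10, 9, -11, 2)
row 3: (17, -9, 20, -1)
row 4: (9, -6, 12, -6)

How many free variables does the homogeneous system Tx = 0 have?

Row reduce to echelon form.
R2 ← R2 − (10/7)·R1: [0, 9, 13/7, 24/7]
R3 ← R3 + (17/7)·R1: [0, -9, -13/7, -24/7]
R4 ← R4 + (9/7)·R1: [0, -6, 3/7, -51/7]
R3 ← R3 + R2: [0, 0, 0, 0]
R4 ← R4 + (2/3)·R2: [0, 0, 5/3, -5]
Swap R3 ↔ R4
3 nonzero rows, so rank(T) = 3.
T has 4 columns; by rank–nullity, nullity = 4 − 3 = 1.

1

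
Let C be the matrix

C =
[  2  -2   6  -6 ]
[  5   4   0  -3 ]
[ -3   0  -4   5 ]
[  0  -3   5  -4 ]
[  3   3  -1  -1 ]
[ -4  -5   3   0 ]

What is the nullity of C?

2

Row reduce to echelon form.
R2 ← R2 − (5/2)·R1: [0, 9, -15, 12]
R3 ← R3 + (3/2)·R1: [0, -3, 5, -4]
R5 ← R5 − (3/2)·R1: [0, 6, -10, 8]
R6 ← R6 + (2)·R1: [0, -9, 15, -12]
R3 ← R3 + (1/3)·R2: [0, 0, 0, 0]
R4 ← R4 + (1/3)·R2: [0, 0, 0, 0]
R5 ← R5 − (2/3)·R2: [0, 0, 0, 0]
R6 ← R6 + R2: [0, 0, 0, 0]
2 nonzero rows, so rank(C) = 2.
C has 4 columns; by rank–nullity, nullity = 4 − 2 = 2.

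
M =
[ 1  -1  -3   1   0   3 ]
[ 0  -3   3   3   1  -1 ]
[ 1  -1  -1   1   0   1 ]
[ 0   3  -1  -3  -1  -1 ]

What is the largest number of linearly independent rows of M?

3

Row reduce to echelon form.
R3 ← R3 − R1: [0, 0, 2, 0, 0, -2]
R4 ← R4 + R2: [0, 0, 2, 0, 0, -2]
R4 ← R4 − R3: [0, 0, 0, 0, 0, 0]
Echelon form has 3 nonzero rows, so rank(M) = 3.
The rank gives the maximum number of linearly independent rows: 3.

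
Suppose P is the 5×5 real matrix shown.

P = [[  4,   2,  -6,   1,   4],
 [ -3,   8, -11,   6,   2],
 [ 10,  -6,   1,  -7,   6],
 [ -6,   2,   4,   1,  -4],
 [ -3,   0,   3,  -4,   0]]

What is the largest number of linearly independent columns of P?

4

Row reduce to echelon form.
R2 ← R2 + (3/4)·R1: [0, 19/2, -31/2, 27/4, 5]
R3 ← R3 − (5/2)·R1: [0, -11, 16, -19/2, -4]
R4 ← R4 + (3/2)·R1: [0, 5, -5, 5/2, 2]
R5 ← R5 + (3/4)·R1: [0, 3/2, -3/2, -13/4, 3]
R3 ← R3 + (22/19)·R2: [0, 0, -37/19, -32/19, 34/19]
R4 ← R4 − (10/19)·R2: [0, 0, 60/19, -20/19, -12/19]
R5 ← R5 − (3/19)·R2: [0, 0, 18/19, -82/19, 42/19]
R4 ← R4 + (60/37)·R3: [0, 0, 0, -140/37, 84/37]
R5 ← R5 + (18/37)·R3: [0, 0, 0, -190/37, 114/37]
R5 ← R5 − (19/14)·R4: [0, 0, 0, 0, 0]
Echelon form has 4 nonzero rows, so rank(P) = 4.
The rank gives the maximum number of linearly independent columns: 4.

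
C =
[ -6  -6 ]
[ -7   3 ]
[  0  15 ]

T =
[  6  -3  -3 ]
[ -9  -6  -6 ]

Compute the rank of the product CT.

First compute CT:
[[ 18,  54,  54],
 [-69,   3,   3],
 [-135, -90, -90]]
Now row reduce the product.
R2 ← R2 + (23/6)·R1: [0, 210, 210]
R3 ← R3 + (15/2)·R1: [0, 315, 315]
R3 ← R3 − (3/2)·R2: [0, 0, 0]
2 nonzero rows, so rank(CT) = 2.

2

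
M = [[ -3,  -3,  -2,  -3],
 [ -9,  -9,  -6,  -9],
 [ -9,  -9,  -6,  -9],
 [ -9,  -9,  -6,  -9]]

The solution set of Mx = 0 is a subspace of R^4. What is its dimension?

Row reduce to echelon form.
R2 ← R2 − (3)·R1: [0, 0, 0, 0]
R3 ← R3 − (3)·R1: [0, 0, 0, 0]
R4 ← R4 − (3)·R1: [0, 0, 0, 0]
1 nonzero row, so rank(M) = 1.
M has 4 columns; by rank–nullity, nullity = 4 − 1 = 3.

3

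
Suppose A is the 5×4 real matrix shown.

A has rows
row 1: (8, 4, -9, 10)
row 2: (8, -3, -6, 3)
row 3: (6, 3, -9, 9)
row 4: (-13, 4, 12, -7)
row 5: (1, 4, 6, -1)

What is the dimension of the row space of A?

Row reduce to echelon form.
R2 ← R2 − R1: [0, -7, 3, -7]
R3 ← R3 − (3/4)·R1: [0, 0, -9/4, 3/2]
R4 ← R4 + (13/8)·R1: [0, 21/2, -21/8, 37/4]
R5 ← R5 − (1/8)·R1: [0, 7/2, 57/8, -9/4]
R4 ← R4 + (3/2)·R2: [0, 0, 15/8, -5/4]
R5 ← R5 + (1/2)·R2: [0, 0, 69/8, -23/4]
R4 ← R4 + (5/6)·R3: [0, 0, 0, 0]
R5 ← R5 + (23/6)·R3: [0, 0, 0, 0]
Echelon form has 3 nonzero rows, so rank(A) = 3.
The row space has dimension equal to the rank: 3.

3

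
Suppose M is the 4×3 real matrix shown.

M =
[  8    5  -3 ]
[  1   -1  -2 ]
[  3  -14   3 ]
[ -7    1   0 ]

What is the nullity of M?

0

Row reduce to echelon form.
R2 ← R2 − (1/8)·R1: [0, -13/8, -13/8]
R3 ← R3 − (3/8)·R1: [0, -127/8, 33/8]
R4 ← R4 + (7/8)·R1: [0, 43/8, -21/8]
R3 ← R3 − (127/13)·R2: [0, 0, 20]
R4 ← R4 + (43/13)·R2: [0, 0, -8]
R4 ← R4 + (2/5)·R3: [0, 0, 0]
3 nonzero rows, so rank(M) = 3.
M has 3 columns; by rank–nullity, nullity = 3 − 3 = 0.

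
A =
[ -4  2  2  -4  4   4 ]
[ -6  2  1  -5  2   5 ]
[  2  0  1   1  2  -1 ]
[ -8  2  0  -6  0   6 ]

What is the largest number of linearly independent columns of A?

2

Row reduce to echelon form.
R2 ← R2 − (3/2)·R1: [0, -1, -2, 1, -4, -1]
R3 ← R3 + (1/2)·R1: [0, 1, 2, -1, 4, 1]
R4 ← R4 − (2)·R1: [0, -2, -4, 2, -8, -2]
R3 ← R3 + R2: [0, 0, 0, 0, 0, 0]
R4 ← R4 − (2)·R2: [0, 0, 0, 0, 0, 0]
Echelon form has 2 nonzero rows, so rank(A) = 2.
The rank gives the maximum number of linearly independent columns: 2.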